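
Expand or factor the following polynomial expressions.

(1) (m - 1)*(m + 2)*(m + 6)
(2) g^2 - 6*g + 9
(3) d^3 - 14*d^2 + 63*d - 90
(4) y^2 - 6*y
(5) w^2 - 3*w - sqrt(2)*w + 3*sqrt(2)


(1) = m^3 + 7*m^2 + 4*m - 12
(2) = (g - 3)^2
(3) = (d - 6)*(d - 5)*(d - 3)
(4) = y*(y - 6)
(5) = (w - 3)*(w - sqrt(2))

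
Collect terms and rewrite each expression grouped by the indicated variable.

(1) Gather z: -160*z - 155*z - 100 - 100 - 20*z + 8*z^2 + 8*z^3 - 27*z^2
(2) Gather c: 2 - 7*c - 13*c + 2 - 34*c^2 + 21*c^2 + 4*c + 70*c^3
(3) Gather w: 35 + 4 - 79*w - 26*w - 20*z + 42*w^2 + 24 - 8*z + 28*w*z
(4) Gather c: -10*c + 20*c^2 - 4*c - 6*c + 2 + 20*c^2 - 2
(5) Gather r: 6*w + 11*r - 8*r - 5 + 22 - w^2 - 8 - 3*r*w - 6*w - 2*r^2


(1) = 8*z^3 - 19*z^2 - 335*z - 200
(2) = 70*c^3 - 13*c^2 - 16*c + 4
(3) = 42*w^2 + w*(28*z - 105) - 28*z + 63
(4) = 40*c^2 - 20*c
(5) = -2*r^2 + r*(3 - 3*w) - w^2 + 9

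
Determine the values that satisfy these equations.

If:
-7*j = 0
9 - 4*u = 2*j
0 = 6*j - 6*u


Then:
No Solution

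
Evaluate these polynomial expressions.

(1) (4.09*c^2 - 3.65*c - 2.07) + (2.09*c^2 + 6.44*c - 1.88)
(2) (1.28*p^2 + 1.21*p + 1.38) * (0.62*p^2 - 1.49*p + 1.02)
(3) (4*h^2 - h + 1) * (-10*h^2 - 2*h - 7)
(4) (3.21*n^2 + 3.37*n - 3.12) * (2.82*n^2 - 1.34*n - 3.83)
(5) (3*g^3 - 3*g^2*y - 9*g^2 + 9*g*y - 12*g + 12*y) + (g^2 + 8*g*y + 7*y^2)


(1) = 6.18*c^2 + 2.79*c - 3.95
(2) = 0.7936*p^4 - 1.157*p^3 + 0.3583*p^2 - 0.822*p + 1.4076
(3) = -40*h^4 + 2*h^3 - 36*h^2 + 5*h - 7
(4) = 9.0522*n^4 + 5.202*n^3 - 25.6085*n^2 - 8.7263*n + 11.9496
(5) = 3*g^3 - 3*g^2*y - 8*g^2 + 17*g*y - 12*g + 7*y^2 + 12*y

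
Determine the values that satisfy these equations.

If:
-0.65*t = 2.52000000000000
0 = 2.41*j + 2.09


Then:
j = -0.87
t = -3.88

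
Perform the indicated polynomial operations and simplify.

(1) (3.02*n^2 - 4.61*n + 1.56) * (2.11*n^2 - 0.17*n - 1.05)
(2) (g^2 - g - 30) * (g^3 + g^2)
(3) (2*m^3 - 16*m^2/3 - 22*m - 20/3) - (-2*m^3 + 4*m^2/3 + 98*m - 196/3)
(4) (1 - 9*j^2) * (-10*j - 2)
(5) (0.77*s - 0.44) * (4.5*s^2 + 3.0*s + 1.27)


(1) = 6.3722*n^4 - 10.2405*n^3 + 0.9043*n^2 + 4.5753*n - 1.638
(2) = g^5 - 31*g^3 - 30*g^2
(3) = 4*m^3 - 20*m^2/3 - 120*m + 176/3
(4) = 90*j^3 + 18*j^2 - 10*j - 2
(5) = 3.465*s^3 + 0.33*s^2 - 0.3421*s - 0.5588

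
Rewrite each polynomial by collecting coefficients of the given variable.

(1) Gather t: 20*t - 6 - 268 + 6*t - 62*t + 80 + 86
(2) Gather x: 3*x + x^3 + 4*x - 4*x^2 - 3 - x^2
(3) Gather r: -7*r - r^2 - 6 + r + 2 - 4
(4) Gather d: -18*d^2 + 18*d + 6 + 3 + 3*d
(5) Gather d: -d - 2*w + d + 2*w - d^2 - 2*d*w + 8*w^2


(1) = -36*t - 108
(2) = x^3 - 5*x^2 + 7*x - 3
(3) = -r^2 - 6*r - 8
(4) = -18*d^2 + 21*d + 9
(5) = -d^2 - 2*d*w + 8*w^2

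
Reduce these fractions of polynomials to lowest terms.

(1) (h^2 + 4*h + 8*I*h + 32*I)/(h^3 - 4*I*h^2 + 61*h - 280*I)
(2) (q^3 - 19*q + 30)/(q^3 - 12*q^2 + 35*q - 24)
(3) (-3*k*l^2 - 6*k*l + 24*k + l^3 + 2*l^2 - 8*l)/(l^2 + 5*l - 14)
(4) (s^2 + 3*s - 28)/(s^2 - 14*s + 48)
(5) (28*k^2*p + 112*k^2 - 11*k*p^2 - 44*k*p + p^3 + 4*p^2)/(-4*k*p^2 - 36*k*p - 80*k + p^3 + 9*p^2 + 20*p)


(1) = (h + 4)/(h^2 - 12*I*h - 35)
(2) = (q^2 + 3*q - 10)/(q^2 - 9*q + 8)
(3) = (-3*k*l - 12*k + l^2 + 4*l)/(l + 7)
(4) = (s^2 + 3*s - 28)/(s^2 - 14*s + 48)
(5) = (-7*k + p)/(p + 5)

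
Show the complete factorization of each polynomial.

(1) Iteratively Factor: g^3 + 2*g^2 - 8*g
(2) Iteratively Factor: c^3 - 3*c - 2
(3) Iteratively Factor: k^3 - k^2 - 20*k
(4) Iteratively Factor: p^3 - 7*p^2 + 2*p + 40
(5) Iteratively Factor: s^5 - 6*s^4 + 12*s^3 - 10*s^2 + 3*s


(1) = (g)*(g^2 + 2*g - 8) = g*(g - 2)*(g + 4)
(2) = (c + 1)*(c^2 - c - 2) = (c - 2)*(c + 1)*(c + 1)
(3) = (k - 5)*(k^2 + 4*k) = k*(k - 5)*(k + 4)
(4) = (p - 4)*(p^2 - 3*p - 10) = (p - 4)*(p + 2)*(p - 5)
(5) = (s - 1)*(s^4 - 5*s^3 + 7*s^2 - 3*s) = (s - 3)*(s - 1)*(s^3 - 2*s^2 + s) = (s - 3)*(s - 1)^2*(s^2 - s) = s*(s - 3)*(s - 1)^2*(s - 1)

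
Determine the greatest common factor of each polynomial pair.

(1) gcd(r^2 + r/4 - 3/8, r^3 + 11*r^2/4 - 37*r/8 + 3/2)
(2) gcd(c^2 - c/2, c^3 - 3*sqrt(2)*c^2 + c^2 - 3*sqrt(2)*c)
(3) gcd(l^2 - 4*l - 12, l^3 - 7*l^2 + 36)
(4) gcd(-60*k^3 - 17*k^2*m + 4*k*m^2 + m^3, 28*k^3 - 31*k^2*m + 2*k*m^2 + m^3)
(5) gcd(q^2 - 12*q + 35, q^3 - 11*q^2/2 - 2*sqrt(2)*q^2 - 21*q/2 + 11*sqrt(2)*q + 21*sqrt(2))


(1) = gcd((r - 1/2)*(r + 3/4), (r - 3/4)*(r - 1/2)*(r + 4)) = r - 1/2
(2) = c
(3) = gcd((l - 6)*(l + 2), (l - 6)*(l - 3)*(l + 2)) = l^2 - 4*l - 12
(4) = gcd((-4*k + m)*(3*k + m)*(5*k + m), (-4*k + m)*(-k + m)*(7*k + m)) = 4*k - m
(5) = gcd((q - 7)*(q - 5), (q - 7)*(q + 3/2)*(q - 2*sqrt(2))) = q - 7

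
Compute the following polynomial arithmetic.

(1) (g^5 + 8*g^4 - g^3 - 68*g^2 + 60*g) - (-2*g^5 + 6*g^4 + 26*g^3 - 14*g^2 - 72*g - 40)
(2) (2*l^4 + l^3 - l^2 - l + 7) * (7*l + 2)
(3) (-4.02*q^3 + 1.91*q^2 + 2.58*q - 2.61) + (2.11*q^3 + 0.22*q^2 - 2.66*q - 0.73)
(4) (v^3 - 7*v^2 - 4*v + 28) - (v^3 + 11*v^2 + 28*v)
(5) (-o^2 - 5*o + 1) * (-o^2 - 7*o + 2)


(1) = 3*g^5 + 2*g^4 - 27*g^3 - 54*g^2 + 132*g + 40
(2) = 14*l^5 + 11*l^4 - 5*l^3 - 9*l^2 + 47*l + 14
(3) = -1.91*q^3 + 2.13*q^2 - 0.08*q - 3.34
(4) = -18*v^2 - 32*v + 28
(5) = o^4 + 12*o^3 + 32*o^2 - 17*o + 2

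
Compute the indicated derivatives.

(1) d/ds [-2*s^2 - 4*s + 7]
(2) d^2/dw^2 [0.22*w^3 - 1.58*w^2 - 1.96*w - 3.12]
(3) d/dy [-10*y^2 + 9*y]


(1) = -4*s - 4
(2) = 1.32*w - 3.16
(3) = 9 - 20*y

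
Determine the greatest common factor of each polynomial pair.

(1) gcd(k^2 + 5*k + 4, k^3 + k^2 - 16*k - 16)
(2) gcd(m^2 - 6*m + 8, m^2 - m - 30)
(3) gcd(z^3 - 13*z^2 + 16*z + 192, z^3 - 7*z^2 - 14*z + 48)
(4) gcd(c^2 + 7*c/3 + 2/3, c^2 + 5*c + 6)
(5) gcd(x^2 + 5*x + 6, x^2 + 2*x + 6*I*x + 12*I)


(1) = k^2 + 5*k + 4
(2) = gcd((m - 4)*(m - 2), (m - 6)*(m + 5)) = 1
(3) = gcd((z - 8)^2*(z + 3), (z - 8)*(z - 2)*(z + 3)) = z^2 - 5*z - 24
(4) = c + 2
(5) = x + 2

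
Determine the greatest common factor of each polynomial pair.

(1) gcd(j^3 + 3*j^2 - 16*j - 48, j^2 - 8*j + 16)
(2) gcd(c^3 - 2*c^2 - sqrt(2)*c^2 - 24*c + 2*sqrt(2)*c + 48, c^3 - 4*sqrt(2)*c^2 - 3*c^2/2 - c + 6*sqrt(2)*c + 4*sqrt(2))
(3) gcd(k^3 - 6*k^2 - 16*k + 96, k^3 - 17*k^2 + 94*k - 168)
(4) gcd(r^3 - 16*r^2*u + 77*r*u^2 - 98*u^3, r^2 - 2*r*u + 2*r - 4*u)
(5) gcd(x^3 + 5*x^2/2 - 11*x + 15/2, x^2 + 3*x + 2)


(1) = j - 4
(2) = c^2 + c*(-4*sqrt(2) - 2) + 8*sqrt(2)
(3) = gcd((k - 6)*(k - 4)*(k + 4), (k - 7)*(k - 6)*(k - 4)) = k^2 - 10*k + 24
(4) = r - 2*u
(5) = 1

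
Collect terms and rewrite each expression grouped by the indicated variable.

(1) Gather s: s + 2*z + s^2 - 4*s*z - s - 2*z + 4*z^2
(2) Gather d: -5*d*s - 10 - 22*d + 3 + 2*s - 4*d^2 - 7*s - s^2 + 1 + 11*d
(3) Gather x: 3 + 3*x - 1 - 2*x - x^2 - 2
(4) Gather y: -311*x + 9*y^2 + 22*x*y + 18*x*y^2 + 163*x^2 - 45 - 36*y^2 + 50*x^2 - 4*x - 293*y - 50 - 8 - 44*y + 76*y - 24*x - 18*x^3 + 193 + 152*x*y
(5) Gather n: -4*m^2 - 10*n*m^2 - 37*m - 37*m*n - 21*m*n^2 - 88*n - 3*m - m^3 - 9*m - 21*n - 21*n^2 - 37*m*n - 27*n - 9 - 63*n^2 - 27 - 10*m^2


(1) = s^2 - 4*s*z + 4*z^2
(2) = -4*d^2 + d*(-5*s - 11) - s^2 - 5*s - 6
(3) = -x^2 + x
(4) = -18*x^3 + 213*x^2 - 339*x + y^2*(18*x - 27) + y*(174*x - 261) + 90
(5) = -m^3 - 14*m^2 - 49*m + n^2*(-21*m - 84) + n*(-10*m^2 - 74*m - 136) - 36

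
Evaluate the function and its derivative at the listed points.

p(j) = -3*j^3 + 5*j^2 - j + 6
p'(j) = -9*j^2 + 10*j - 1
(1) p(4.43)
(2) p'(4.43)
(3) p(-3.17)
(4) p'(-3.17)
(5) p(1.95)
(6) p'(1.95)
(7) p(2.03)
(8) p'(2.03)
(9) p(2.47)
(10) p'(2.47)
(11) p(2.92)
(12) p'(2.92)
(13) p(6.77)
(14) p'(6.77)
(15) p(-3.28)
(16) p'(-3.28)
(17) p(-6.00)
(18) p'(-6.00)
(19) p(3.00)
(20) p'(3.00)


(1) = -161.12
(2) = -133.32
(3) = 154.98
(4) = -123.14
(5) = 0.82
(6) = -15.72
(7) = -0.52
(8) = -17.79
(9) = -11.17
(10) = -31.21
(11) = -28.98
(12) = -48.54
(13) = -702.47
(14) = -345.80
(15) = 168.93
(16) = -130.63
(17) = 840.00
(18) = -385.00
(19) = -33.00
(20) = -52.00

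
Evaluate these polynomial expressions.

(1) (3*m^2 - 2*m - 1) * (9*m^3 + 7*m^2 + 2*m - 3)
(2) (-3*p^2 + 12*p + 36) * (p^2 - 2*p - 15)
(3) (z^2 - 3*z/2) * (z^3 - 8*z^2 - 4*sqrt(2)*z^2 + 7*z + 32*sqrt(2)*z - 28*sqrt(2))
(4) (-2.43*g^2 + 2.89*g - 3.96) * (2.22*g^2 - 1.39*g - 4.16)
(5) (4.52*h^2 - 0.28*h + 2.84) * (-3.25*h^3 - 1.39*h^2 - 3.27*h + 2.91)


(1) = 27*m^5 + 3*m^4 - 17*m^3 - 20*m^2 + 4*m + 3
(2) = -3*p^4 + 18*p^3 + 57*p^2 - 252*p - 540
(3) = z^5 - 19*z^4/2 - 4*sqrt(2)*z^4 + 19*z^3 + 38*sqrt(2)*z^3 - 76*sqrt(2)*z^2 - 21*z^2/2 + 42*sqrt(2)*z
(4) = -5.3946*g^4 + 9.7935*g^3 - 2.6995*g^2 - 6.518*g + 16.4736
(5) = -14.69*h^5 - 5.3728*h^4 - 23.6212*h^3 + 10.1212*h^2 - 10.1016*h + 8.2644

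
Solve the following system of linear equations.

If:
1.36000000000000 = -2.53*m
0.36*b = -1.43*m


Then:
b = 2.14
m = -0.54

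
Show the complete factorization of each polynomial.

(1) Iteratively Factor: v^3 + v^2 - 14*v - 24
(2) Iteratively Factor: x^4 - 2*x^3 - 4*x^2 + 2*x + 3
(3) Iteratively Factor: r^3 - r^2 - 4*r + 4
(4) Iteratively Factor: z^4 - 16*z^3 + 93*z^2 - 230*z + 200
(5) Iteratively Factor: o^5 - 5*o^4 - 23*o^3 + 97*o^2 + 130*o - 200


(1) = (v + 2)*(v^2 - v - 12) = (v - 4)*(v + 2)*(v + 3)
(2) = (x + 1)*(x^3 - 3*x^2 - x + 3) = (x - 1)*(x + 1)*(x^2 - 2*x - 3) = (x - 1)*(x + 1)^2*(x - 3)
(3) = (r - 1)*(r^2 - 4) = (r - 2)*(r - 1)*(r + 2)
(4) = (z - 5)*(z^3 - 11*z^2 + 38*z - 40) = (z - 5)*(z - 4)*(z^2 - 7*z + 10) = (z - 5)*(z - 4)*(z - 2)*(z - 5)
(5) = (o - 5)*(o^4 - 23*o^2 - 18*o + 40) = (o - 5)*(o + 2)*(o^3 - 2*o^2 - 19*o + 20) = (o - 5)*(o + 2)*(o + 4)*(o^2 - 6*o + 5) = (o - 5)^2*(o + 2)*(o + 4)*(o - 1)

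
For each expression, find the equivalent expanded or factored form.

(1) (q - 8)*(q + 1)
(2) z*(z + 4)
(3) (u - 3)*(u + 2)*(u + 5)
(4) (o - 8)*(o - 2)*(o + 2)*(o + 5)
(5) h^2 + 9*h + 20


(1) = q^2 - 7*q - 8
(2) = z^2 + 4*z
(3) = u^3 + 4*u^2 - 11*u - 30
(4) = o^4 - 3*o^3 - 44*o^2 + 12*o + 160
(5) = (h + 4)*(h + 5)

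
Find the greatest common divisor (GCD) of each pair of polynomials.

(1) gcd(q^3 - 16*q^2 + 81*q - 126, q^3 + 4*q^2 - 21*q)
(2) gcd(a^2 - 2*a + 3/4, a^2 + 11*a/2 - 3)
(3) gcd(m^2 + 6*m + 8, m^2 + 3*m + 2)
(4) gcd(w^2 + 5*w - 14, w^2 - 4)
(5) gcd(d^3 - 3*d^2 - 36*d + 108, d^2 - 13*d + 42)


(1) = q - 3
(2) = gcd((a - 3/2)*(a - 1/2), (a - 1/2)*(a + 6)) = a - 1/2
(3) = gcd((m + 2)*(m + 4), (m + 1)*(m + 2)) = m + 2
(4) = gcd((w - 2)*(w + 7), (w - 2)*(w + 2)) = w - 2
(5) = d - 6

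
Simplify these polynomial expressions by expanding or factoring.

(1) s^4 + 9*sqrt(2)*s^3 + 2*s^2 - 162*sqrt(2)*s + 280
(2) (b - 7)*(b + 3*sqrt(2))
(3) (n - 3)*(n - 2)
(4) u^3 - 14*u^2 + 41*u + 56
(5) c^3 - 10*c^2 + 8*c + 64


(1) = (s - 2*sqrt(2))*(s - sqrt(2))*(s + 5*sqrt(2))*(s + 7*sqrt(2))
(2) = b^2 - 7*b + 3*sqrt(2)*b - 21*sqrt(2)
(3) = n^2 - 5*n + 6
(4) = (u - 8)*(u - 7)*(u + 1)
(5) = (c - 8)*(c - 4)*(c + 2)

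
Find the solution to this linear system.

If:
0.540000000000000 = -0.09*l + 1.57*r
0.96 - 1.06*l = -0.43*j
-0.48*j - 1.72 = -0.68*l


Then:
j = -5.41
l = -1.29
r = 0.27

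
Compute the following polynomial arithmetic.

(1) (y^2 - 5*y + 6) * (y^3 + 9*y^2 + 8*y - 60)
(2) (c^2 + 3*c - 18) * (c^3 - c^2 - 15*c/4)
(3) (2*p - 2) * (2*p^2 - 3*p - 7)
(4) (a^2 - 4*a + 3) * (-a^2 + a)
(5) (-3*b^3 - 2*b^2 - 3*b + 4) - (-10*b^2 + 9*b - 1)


(1) = y^5 + 4*y^4 - 31*y^3 - 46*y^2 + 348*y - 360
(2) = c^5 + 2*c^4 - 99*c^3/4 + 27*c^2/4 + 135*c/2
(3) = 4*p^3 - 10*p^2 - 8*p + 14
(4) = -a^4 + 5*a^3 - 7*a^2 + 3*a
(5) = -3*b^3 + 8*b^2 - 12*b + 5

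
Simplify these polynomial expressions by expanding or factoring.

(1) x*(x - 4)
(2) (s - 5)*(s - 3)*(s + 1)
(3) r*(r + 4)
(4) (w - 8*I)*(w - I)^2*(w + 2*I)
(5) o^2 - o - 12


(1) = x^2 - 4*x
(2) = s^3 - 7*s^2 + 7*s + 15
(3) = r^2 + 4*r
(4) = w^4 - 8*I*w^3 + 3*w^2 - 26*I*w - 16
(5) = (o - 4)*(o + 3)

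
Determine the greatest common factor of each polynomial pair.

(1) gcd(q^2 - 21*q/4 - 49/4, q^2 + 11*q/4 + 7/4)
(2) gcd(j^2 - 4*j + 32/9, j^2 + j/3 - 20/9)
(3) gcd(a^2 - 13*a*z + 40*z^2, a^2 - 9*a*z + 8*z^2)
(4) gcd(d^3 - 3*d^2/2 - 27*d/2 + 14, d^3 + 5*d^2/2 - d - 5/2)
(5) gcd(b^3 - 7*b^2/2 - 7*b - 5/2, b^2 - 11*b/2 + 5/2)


(1) = gcd((q - 7)*(q + 7/4), (q + 1)*(q + 7/4)) = q + 7/4
(2) = gcd((j - 8/3)*(j - 4/3), (j - 4/3)*(j + 5/3)) = j - 4/3
(3) = gcd((a - 8*z)*(a - 5*z), (a - 8*z)*(a - z)) = -a + 8*z
(4) = d - 1
(5) = b - 5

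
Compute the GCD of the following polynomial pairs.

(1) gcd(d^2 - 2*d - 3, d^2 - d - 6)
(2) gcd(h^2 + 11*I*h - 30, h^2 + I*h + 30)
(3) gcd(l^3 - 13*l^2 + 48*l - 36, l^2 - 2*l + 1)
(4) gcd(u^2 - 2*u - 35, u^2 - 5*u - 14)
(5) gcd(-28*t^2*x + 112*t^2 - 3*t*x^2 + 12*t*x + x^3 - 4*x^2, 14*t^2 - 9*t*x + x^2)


(1) = d - 3
(2) = h + 6*I
(3) = l - 1
(4) = u - 7
(5) = -7*t + x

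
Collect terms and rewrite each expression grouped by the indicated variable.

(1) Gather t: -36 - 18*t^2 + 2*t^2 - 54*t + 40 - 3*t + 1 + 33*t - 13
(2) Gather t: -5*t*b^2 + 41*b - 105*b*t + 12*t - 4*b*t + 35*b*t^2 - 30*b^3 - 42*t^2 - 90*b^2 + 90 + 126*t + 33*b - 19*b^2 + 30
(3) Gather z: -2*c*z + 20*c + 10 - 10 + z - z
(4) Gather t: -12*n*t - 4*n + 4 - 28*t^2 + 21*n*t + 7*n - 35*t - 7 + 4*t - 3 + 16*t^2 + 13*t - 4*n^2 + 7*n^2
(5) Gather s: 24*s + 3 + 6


(1) = -16*t^2 - 24*t - 8
(2) = -30*b^3 - 109*b^2 + 74*b + t^2*(35*b - 42) + t*(-5*b^2 - 109*b + 138) + 120
(3) = -2*c*z + 20*c
(4) = 3*n^2 + 3*n - 12*t^2 + t*(9*n - 18) - 6
(5) = 24*s + 9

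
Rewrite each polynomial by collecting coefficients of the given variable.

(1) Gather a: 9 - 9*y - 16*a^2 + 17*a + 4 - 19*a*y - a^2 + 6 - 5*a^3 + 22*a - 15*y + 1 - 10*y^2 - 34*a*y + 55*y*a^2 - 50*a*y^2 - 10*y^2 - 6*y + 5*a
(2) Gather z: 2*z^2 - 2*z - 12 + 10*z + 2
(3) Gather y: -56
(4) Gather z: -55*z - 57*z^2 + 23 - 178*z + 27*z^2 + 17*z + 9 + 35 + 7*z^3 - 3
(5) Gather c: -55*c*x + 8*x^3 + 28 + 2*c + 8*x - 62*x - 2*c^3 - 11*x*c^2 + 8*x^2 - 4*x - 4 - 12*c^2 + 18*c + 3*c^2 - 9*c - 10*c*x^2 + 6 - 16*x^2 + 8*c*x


(1) = -5*a^3 + a^2*(55*y - 17) + a*(-50*y^2 - 53*y + 44) - 20*y^2 - 30*y + 20
(2) = 2*z^2 + 8*z - 10
(3) = -56
(4) = 7*z^3 - 30*z^2 - 216*z + 64
(5) = -2*c^3 + c^2*(-11*x - 9) + c*(-10*x^2 - 47*x + 11) + 8*x^3 - 8*x^2 - 58*x + 30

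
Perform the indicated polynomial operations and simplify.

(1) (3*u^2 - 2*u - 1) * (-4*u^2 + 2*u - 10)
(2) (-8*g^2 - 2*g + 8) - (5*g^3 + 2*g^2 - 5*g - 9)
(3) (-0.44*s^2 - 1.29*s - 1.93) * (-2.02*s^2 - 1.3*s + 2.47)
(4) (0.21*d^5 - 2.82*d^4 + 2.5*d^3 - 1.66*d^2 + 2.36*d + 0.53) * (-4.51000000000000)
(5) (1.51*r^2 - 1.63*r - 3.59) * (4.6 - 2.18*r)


(1) = -12*u^4 + 14*u^3 - 30*u^2 + 18*u + 10
(2) = -5*g^3 - 10*g^2 + 3*g + 17
(3) = 0.8888*s^4 + 3.1778*s^3 + 4.4888*s^2 - 0.6773*s - 4.7671
(4) = -0.9471*d^5 + 12.7182*d^4 - 11.275*d^3 + 7.4866*d^2 - 10.6436*d - 2.3903
(5) = -3.2918*r^3 + 10.4994*r^2 + 0.3282*r - 16.514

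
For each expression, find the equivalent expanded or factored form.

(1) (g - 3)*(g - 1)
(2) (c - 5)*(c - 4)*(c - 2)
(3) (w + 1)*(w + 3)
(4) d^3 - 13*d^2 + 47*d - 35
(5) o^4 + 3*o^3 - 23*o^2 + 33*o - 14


(1) = g^2 - 4*g + 3
(2) = c^3 - 11*c^2 + 38*c - 40
(3) = w^2 + 4*w + 3
(4) = (d - 7)*(d - 5)*(d - 1)
(5) = (o - 2)*(o - 1)^2*(o + 7)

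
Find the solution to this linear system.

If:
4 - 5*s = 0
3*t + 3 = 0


Then:
s = 4/5
t = -1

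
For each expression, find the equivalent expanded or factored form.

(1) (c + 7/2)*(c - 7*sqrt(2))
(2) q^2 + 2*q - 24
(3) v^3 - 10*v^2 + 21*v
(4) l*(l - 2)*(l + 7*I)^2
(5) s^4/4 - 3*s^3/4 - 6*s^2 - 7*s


(1) = c^2 - 7*sqrt(2)*c + 7*c/2 - 49*sqrt(2)/2
(2) = (q - 4)*(q + 6)
(3) = v*(v - 7)*(v - 3)
(4) = l^4 - 2*l^3 + 14*I*l^3 - 49*l^2 - 28*I*l^2 + 98*l
(5) = s*(s/4 + 1/2)*(s - 7)*(s + 2)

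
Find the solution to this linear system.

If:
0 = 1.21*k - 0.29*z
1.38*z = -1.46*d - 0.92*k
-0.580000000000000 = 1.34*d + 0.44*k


Then:
d = -0.47
k = 0.10
z = 0.43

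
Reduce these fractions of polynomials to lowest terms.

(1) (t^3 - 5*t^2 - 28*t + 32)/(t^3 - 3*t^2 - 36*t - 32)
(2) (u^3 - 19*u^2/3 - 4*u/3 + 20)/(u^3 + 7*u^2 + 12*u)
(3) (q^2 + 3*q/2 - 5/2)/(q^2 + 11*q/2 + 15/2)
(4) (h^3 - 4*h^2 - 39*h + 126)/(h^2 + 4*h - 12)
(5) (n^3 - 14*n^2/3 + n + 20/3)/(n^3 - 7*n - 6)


(1) = (t - 1)/(t + 1)
(2) = (3*u^3 - 19*u^2 - 4*u + 60)/(3*u^3 + 21*u^2 + 36*u)
(3) = (q - 1)/(q + 3)
(4) = (h^2 - 10*h + 21)/(h - 2)
(5) = (3*n^2 - 17*n + 20)/(3*n^2 - 3*n - 18)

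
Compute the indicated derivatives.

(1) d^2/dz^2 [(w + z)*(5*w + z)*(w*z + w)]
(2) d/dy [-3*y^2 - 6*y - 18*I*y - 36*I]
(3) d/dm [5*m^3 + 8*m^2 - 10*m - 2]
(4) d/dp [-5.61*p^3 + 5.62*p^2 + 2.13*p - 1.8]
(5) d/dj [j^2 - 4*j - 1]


(1) = 2*w*(6*w + 3*z + 1)
(2) = -6*y - 6 - 18*I
(3) = 15*m^2 + 16*m - 10
(4) = -16.83*p^2 + 11.24*p + 2.13
(5) = 2*j - 4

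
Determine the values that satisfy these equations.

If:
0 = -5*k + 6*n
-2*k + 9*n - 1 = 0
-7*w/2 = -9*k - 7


Then:
k = 2/11
n = 5/33
w = 190/77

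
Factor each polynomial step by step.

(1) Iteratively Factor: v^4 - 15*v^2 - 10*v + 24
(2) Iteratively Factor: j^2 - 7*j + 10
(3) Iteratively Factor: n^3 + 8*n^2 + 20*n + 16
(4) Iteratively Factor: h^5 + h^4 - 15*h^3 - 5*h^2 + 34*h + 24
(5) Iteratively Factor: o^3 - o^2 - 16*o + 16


(1) = (v - 1)*(v^3 + v^2 - 14*v - 24) = (v - 4)*(v - 1)*(v^2 + 5*v + 6) = (v - 4)*(v - 1)*(v + 3)*(v + 2)
(2) = (j - 2)*(j - 5)
(3) = (n + 2)*(n^2 + 6*n + 8) = (n + 2)^2*(n + 4)
(4) = (h + 1)*(h^4 - 15*h^2 + 10*h + 24) = (h - 2)*(h + 1)*(h^3 + 2*h^2 - 11*h - 12) = (h - 3)*(h - 2)*(h + 1)*(h^2 + 5*h + 4) = (h - 3)*(h - 2)*(h + 1)^2*(h + 4)
(5) = (o - 1)*(o^2 - 16) = (o - 1)*(o + 4)*(o - 4)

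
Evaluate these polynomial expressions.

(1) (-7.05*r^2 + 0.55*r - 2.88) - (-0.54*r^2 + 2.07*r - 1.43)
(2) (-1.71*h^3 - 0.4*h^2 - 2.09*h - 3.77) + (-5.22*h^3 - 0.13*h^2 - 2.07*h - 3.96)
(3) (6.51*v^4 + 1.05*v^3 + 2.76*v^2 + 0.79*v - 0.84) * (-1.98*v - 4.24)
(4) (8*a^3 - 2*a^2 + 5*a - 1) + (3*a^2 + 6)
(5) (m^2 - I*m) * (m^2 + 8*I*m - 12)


(1) = -6.51*r^2 - 1.52*r - 1.45
(2) = -6.93*h^3 - 0.53*h^2 - 4.16*h - 7.73
(3) = -12.8898*v^5 - 29.6814*v^4 - 9.9168*v^3 - 13.2666*v^2 - 1.6864*v + 3.5616
(4) = 8*a^3 + a^2 + 5*a + 5
(5) = m^4 + 7*I*m^3 - 4*m^2 + 12*I*m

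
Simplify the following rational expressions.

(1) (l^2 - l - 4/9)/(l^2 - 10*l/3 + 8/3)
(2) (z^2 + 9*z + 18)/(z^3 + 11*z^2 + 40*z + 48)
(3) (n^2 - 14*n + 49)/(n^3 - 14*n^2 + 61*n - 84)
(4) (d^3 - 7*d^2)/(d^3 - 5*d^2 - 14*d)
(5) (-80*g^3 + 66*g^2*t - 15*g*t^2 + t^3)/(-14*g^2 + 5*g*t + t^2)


(1) = (3*l + 1)/(3*l - 6)
(2) = (z + 6)/(z^2 + 8*z + 16)
(3) = (n - 7)/(n^2 - 7*n + 12)
(4) = d/(d + 2)
(5) = (40*g^2 - 13*g*t + t^2)/(7*g + t)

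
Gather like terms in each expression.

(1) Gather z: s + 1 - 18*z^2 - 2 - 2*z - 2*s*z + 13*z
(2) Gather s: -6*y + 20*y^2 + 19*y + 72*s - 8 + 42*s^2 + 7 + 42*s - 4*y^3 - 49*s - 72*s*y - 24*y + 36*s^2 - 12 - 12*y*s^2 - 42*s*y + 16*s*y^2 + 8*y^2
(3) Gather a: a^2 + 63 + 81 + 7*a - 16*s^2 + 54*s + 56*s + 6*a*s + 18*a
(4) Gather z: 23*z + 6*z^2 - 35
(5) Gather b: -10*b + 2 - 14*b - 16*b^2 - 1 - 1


(1) = s - 18*z^2 + z*(11 - 2*s) - 1
(2) = s^2*(78 - 12*y) + s*(16*y^2 - 114*y + 65) - 4*y^3 + 28*y^2 - 11*y - 13
(3) = a^2 + a*(6*s + 25) - 16*s^2 + 110*s + 144
(4) = 6*z^2 + 23*z - 35
(5) = -16*b^2 - 24*b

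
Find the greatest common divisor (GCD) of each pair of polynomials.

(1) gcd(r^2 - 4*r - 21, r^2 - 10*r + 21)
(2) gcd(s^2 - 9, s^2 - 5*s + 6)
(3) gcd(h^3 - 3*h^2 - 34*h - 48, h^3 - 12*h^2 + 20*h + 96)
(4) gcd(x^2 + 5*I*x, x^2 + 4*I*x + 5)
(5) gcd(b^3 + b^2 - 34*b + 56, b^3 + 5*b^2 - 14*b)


(1) = gcd((r - 7)*(r + 3), (r - 7)*(r - 3)) = r - 7
(2) = s - 3
(3) = h^2 - 6*h - 16
(4) = gcd(x*(x + 5*I), (x - I)*(x + 5*I)) = x + 5*I
(5) = gcd((b - 4)*(b - 2)*(b + 7), b*(b - 2)*(b + 7)) = b^2 + 5*b - 14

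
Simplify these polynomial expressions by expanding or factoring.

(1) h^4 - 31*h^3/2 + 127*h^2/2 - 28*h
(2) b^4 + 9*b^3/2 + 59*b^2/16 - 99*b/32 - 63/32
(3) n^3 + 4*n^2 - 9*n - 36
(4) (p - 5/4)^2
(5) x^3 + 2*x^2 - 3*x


(1) = h*(h - 8)*(h - 7)*(h - 1/2)
(2) = (b - 3/4)*(b + 1/2)*(b + 7/4)*(b + 3)
(3) = (n - 3)*(n + 3)*(n + 4)
(4) = p^2 - 5*p/2 + 25/16
(5) = x*(x - 1)*(x + 3)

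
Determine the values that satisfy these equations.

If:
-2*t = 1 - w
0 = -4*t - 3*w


Then:
t = -3/10
w = 2/5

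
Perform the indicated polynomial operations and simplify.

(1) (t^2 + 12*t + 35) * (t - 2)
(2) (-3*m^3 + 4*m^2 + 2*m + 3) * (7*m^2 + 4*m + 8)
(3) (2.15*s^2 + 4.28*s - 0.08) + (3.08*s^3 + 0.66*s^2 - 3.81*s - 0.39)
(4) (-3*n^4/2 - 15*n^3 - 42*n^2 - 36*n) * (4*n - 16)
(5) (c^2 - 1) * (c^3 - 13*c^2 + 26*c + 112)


(1) = t^3 + 10*t^2 + 11*t - 70
(2) = -21*m^5 + 16*m^4 + 6*m^3 + 61*m^2 + 28*m + 24
(3) = 3.08*s^3 + 2.81*s^2 + 0.47*s - 0.47
(4) = -6*n^5 - 36*n^4 + 72*n^3 + 528*n^2 + 576*n
(5) = c^5 - 13*c^4 + 25*c^3 + 125*c^2 - 26*c - 112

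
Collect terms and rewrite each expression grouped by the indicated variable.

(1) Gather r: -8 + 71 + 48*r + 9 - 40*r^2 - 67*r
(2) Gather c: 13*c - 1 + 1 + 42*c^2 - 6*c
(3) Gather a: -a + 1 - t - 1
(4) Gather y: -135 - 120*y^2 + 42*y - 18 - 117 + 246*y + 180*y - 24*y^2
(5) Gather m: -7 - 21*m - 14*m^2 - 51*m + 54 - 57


(1) = -40*r^2 - 19*r + 72
(2) = 42*c^2 + 7*c
(3) = -a - t
(4) = -144*y^2 + 468*y - 270
(5) = -14*m^2 - 72*m - 10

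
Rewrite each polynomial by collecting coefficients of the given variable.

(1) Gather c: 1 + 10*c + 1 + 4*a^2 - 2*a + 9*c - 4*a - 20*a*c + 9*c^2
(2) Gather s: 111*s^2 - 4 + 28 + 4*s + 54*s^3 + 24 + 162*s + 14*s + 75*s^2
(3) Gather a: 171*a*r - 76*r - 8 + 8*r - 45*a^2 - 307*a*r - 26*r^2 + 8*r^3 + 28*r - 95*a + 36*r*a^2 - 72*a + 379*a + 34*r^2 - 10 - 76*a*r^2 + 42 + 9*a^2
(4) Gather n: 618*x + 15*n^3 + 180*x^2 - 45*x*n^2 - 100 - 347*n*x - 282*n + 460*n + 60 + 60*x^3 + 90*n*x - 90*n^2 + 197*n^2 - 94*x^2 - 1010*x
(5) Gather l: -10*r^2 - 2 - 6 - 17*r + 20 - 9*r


(1) = 4*a^2 - 6*a + 9*c^2 + c*(19 - 20*a) + 2
(2) = 54*s^3 + 186*s^2 + 180*s + 48
(3) = a^2*(36*r - 36) + a*(-76*r^2 - 136*r + 212) + 8*r^3 + 8*r^2 - 40*r + 24
(4) = 15*n^3 + n^2*(107 - 45*x) + n*(178 - 257*x) + 60*x^3 + 86*x^2 - 392*x - 40
(5) = -10*r^2 - 26*r + 12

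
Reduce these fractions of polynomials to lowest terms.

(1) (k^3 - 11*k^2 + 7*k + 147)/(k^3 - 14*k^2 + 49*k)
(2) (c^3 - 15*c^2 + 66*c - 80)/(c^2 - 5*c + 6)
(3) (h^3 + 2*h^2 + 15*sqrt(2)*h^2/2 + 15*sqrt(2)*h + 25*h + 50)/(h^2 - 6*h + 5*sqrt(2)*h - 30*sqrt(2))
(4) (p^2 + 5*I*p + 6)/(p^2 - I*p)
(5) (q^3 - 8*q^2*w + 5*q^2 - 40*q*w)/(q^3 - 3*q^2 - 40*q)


(1) = (k + 3)/k
(2) = (c^2 - 13*c + 40)/(c - 3)
(3) = (2*h^2 + h*(4 + 5*sqrt(2)) + 10*sqrt(2))/(2*h - 12)
(4) = (p + 6*I)/p
(5) = (q - 8*w)/(q - 8)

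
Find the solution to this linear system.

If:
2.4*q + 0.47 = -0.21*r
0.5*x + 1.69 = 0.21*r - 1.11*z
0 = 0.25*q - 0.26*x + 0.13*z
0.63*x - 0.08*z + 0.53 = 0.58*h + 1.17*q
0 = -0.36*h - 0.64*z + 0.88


Then:
h = 1.91
q = -0.89
r = 7.97
x = -0.71
z = 0.30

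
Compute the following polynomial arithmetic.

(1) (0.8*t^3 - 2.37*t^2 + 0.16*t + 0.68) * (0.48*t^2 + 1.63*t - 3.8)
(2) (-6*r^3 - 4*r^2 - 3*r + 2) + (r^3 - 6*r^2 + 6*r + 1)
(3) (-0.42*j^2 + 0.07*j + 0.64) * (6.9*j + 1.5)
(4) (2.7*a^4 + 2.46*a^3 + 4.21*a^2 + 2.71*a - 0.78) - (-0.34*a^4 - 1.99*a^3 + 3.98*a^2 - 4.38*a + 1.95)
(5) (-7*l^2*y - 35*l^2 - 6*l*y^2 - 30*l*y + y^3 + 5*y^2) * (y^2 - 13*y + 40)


(1) = 0.384*t^5 + 0.1664*t^4 - 6.8263*t^3 + 9.5932*t^2 + 0.5004*t - 2.584
(2) = -5*r^3 - 10*r^2 + 3*r + 3
(3) = -2.898*j^3 - 0.147*j^2 + 4.521*j + 0.96
(4) = 3.04*a^4 + 4.45*a^3 + 0.23*a^2 + 7.09*a - 2.73
(5) = -7*l^2*y^3 + 56*l^2*y^2 + 175*l^2*y - 1400*l^2 - 6*l*y^4 + 48*l*y^3 + 150*l*y^2 - 1200*l*y + y^5 - 8*y^4 - 25*y^3 + 200*y^2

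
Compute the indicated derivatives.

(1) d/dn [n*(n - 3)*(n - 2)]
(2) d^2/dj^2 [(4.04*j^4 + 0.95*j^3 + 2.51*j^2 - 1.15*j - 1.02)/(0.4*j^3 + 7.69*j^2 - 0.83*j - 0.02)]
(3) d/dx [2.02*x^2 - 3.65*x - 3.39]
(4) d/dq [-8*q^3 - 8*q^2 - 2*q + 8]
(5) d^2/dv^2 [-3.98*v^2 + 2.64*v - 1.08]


(1) = 3*n^2 - 10*n + 6
(2) = (475.461048*j^6 - 153.734328*j^5 - 5.120856*j^4 - 151.980522*j^3 - 357.561252*j^2 + 37.954224*j - 1.67892)/(0.064*j^9 + 3.6912*j^8 + 70.56492*j^7 + 439.428529*j^6 - 146.791329*j^5 + 12.384597*j^4 + 0.194617*j^3 - 0.032106*j^2 - 0.000996*j - 8.0e-6)
(3) = 4.04*x - 3.65
(4) = -24*q^2 - 16*q - 2
(5) = -7.96000000000000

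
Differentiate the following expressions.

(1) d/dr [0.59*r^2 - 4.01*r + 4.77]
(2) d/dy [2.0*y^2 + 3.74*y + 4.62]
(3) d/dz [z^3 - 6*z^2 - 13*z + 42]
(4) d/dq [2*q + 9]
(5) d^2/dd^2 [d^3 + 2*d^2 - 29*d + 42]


(1) = 1.18*r - 4.01
(2) = 4.0*y + 3.74
(3) = 3*z^2 - 12*z - 13
(4) = 2
(5) = 6*d + 4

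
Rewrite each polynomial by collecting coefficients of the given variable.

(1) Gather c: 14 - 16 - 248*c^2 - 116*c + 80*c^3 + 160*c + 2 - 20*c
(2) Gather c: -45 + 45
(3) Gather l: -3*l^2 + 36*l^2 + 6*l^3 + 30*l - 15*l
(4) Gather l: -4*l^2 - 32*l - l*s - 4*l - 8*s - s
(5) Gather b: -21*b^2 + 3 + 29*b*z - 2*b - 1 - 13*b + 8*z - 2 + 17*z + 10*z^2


(1) = 80*c^3 - 248*c^2 + 24*c
(2) = 0
(3) = 6*l^3 + 33*l^2 + 15*l
(4) = -4*l^2 + l*(-s - 36) - 9*s
(5) = -21*b^2 + b*(29*z - 15) + 10*z^2 + 25*z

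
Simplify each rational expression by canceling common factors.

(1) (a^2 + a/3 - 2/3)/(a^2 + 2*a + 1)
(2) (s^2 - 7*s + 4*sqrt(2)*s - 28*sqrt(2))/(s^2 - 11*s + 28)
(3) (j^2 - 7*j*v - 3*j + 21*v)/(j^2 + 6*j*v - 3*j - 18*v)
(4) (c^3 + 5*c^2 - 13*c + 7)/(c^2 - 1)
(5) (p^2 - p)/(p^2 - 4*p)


(1) = (3*a - 2)/(3*a + 3)
(2) = (s + 4*sqrt(2))/(s - 4)
(3) = (j - 7*v)/(j + 6*v)
(4) = (c^2 + 6*c - 7)/(c + 1)
(5) = (p - 1)/(p - 4)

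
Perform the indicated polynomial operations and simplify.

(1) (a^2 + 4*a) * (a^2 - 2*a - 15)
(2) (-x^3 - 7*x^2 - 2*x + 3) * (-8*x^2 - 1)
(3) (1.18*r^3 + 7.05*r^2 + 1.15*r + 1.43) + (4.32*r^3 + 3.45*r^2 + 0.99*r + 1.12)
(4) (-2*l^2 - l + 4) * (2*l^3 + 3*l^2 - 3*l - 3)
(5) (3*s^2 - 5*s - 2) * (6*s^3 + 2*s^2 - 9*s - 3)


(1) = a^4 + 2*a^3 - 23*a^2 - 60*a
(2) = 8*x^5 + 56*x^4 + 17*x^3 - 17*x^2 + 2*x - 3
(3) = 5.5*r^3 + 10.5*r^2 + 2.14*r + 2.55
(4) = -4*l^5 - 8*l^4 + 11*l^3 + 21*l^2 - 9*l - 12
(5) = 18*s^5 - 24*s^4 - 49*s^3 + 32*s^2 + 33*s + 6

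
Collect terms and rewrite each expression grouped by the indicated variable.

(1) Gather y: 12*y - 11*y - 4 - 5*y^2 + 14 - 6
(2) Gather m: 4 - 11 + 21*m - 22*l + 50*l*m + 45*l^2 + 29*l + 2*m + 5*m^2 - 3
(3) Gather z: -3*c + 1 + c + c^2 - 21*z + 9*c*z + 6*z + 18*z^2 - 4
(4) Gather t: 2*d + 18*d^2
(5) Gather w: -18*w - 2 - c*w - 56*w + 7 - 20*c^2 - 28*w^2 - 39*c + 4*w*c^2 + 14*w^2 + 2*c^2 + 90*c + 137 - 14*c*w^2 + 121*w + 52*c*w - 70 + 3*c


(1) = -5*y^2 + y + 4
(2) = 45*l^2 + 7*l + 5*m^2 + m*(50*l + 23) - 10
(3) = c^2 - 2*c + 18*z^2 + z*(9*c - 15) - 3
(4) = 18*d^2 + 2*d
(5) = -18*c^2 + 54*c + w^2*(-14*c - 14) + w*(4*c^2 + 51*c + 47) + 72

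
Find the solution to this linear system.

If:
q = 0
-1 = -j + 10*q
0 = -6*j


Then:
No Solution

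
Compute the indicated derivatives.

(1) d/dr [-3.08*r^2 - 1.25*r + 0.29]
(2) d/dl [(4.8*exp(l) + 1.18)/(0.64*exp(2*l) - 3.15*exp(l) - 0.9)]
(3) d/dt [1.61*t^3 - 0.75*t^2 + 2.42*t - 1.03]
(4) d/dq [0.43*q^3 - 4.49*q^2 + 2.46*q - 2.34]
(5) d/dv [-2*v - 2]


(1) = -6.16*r - 1.25
(2) = (-(1.28*exp(l) - 3.15)*(4.8*exp(l) + 1.18) + 3.072*exp(2*l) - 15.12*exp(l) - 4.32)*exp(l)/(-0.64*exp(2*l) + 3.15*exp(l) + 0.9)^2
(3) = 4.83*t^2 - 1.5*t + 2.42
(4) = 1.29*q^2 - 8.98*q + 2.46
(5) = -2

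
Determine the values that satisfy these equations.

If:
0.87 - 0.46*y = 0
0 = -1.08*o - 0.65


Then:
o = -0.60
y = 1.89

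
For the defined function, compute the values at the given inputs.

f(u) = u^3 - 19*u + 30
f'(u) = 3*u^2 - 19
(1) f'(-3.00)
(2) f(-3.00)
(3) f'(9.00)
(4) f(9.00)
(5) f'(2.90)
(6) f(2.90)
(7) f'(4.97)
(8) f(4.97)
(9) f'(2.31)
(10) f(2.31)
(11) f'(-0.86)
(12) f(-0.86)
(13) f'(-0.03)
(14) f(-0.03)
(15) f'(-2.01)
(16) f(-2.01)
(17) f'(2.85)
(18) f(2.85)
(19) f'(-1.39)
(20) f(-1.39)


(1) = 8.00
(2) = 60.00
(3) = 224.00
(4) = 588.00
(5) = 6.23
(6) = -0.71
(7) = 55.10
(8) = 58.33
(9) = -2.99
(10) = -1.56
(11) = -16.78
(12) = 45.70
(13) = -19.00
(14) = 30.57
(15) = -6.88
(16) = 60.07
(17) = 5.37
(18) = -1.00
(19) = -13.20
(20) = 53.72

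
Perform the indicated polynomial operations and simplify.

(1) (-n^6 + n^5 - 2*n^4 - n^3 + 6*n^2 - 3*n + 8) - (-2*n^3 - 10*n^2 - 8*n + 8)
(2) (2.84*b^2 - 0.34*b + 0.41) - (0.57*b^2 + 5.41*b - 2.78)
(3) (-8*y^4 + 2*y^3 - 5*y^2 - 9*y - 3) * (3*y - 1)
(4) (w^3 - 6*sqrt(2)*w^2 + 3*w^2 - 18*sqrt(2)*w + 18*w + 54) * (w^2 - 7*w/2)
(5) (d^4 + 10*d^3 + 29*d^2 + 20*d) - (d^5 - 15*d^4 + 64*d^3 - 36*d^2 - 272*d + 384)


(1) = -n^6 + n^5 - 2*n^4 + n^3 + 16*n^2 + 5*n
(2) = 2.27*b^2 - 5.75*b + 3.19
(3) = -24*y^5 + 14*y^4 - 17*y^3 - 22*y^2 + 3
(4) = w^5 - 6*sqrt(2)*w^4 - w^4/2 + 3*sqrt(2)*w^3 + 15*w^3/2 - 9*w^2 + 63*sqrt(2)*w^2 - 189*w
(5) = -d^5 + 16*d^4 - 54*d^3 + 65*d^2 + 292*d - 384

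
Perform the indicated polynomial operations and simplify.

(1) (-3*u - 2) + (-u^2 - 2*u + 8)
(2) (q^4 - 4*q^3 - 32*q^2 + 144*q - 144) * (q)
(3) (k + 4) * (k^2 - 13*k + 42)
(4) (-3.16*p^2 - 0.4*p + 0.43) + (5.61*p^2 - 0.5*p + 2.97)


(1) = -u^2 - 5*u + 6
(2) = q^5 - 4*q^4 - 32*q^3 + 144*q^2 - 144*q
(3) = k^3 - 9*k^2 - 10*k + 168
(4) = 2.45*p^2 - 0.9*p + 3.4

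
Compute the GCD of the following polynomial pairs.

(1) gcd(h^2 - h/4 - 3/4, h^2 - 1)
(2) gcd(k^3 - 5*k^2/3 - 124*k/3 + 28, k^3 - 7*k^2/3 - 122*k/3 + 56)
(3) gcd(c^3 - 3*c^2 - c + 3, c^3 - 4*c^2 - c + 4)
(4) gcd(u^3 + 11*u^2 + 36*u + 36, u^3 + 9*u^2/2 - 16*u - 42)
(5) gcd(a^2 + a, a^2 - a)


(1) = h - 1
(2) = k^2 - k - 42
(3) = gcd((c - 3)*(c - 1)*(c + 1), (c - 4)*(c - 1)*(c + 1)) = c^2 - 1
(4) = u^2 + 8*u + 12
(5) = a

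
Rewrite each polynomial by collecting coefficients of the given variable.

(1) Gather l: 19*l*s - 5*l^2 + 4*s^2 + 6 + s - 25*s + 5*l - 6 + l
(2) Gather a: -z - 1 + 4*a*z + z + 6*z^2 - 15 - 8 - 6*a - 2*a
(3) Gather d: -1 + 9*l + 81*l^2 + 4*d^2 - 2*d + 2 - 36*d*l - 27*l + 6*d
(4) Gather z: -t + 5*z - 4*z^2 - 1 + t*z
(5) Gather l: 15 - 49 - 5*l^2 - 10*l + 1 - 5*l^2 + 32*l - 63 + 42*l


(1) = -5*l^2 + l*(19*s + 6) + 4*s^2 - 24*s
(2) = a*(4*z - 8) + 6*z^2 - 24
(3) = 4*d^2 + d*(4 - 36*l) + 81*l^2 - 18*l + 1
(4) = -t - 4*z^2 + z*(t + 5) - 1
(5) = -10*l^2 + 64*l - 96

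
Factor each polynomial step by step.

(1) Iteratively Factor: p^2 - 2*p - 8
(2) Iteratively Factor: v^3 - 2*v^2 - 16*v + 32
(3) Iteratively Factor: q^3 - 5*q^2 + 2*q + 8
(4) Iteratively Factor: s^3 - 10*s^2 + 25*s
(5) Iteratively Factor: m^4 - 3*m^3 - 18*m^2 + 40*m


(1) = (p + 2)*(p - 4)
(2) = (v - 4)*(v^2 + 2*v - 8) = (v - 4)*(v + 4)*(v - 2)
(3) = (q - 2)*(q^2 - 3*q - 4) = (q - 2)*(q + 1)*(q - 4)
(4) = (s - 5)*(s^2 - 5*s) = (s - 5)^2*(s)
(5) = (m - 2)*(m^3 - m^2 - 20*m) = m*(m - 2)*(m^2 - m - 20) = m*(m - 2)*(m + 4)*(m - 5)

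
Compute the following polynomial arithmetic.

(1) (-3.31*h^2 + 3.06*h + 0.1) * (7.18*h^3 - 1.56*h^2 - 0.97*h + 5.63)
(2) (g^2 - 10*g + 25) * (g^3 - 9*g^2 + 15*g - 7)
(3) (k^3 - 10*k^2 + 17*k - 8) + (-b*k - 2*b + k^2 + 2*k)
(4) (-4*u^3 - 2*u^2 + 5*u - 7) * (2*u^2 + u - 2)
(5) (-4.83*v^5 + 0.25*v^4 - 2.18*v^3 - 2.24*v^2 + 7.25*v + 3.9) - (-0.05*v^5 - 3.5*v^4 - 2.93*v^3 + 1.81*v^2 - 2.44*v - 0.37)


(1) = -23.7658*h^5 + 27.1344*h^4 - 0.8449*h^3 - 21.7595*h^2 + 17.1308*h + 0.563
(2) = g^5 - 19*g^4 + 130*g^3 - 382*g^2 + 445*g - 175
(3) = -b*k - 2*b + k^3 - 9*k^2 + 19*k - 8
(4) = -8*u^5 - 8*u^4 + 16*u^3 - 5*u^2 - 17*u + 14
(5) = -4.78*v^5 + 3.75*v^4 + 0.75*v^3 - 4.05*v^2 + 9.69*v + 4.27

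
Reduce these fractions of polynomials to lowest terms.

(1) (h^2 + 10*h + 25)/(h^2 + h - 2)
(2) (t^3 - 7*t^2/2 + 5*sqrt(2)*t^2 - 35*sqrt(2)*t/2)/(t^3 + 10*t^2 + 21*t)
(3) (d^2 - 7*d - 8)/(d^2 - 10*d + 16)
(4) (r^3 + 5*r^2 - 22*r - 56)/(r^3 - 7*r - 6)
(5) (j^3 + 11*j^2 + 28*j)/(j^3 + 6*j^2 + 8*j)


(1) = (h^2 + 10*h + 25)/(h^2 + h - 2)
(2) = (2*t^2 + t*(-7 + 10*sqrt(2)) - 35*sqrt(2))/(2*t^2 + 20*t + 42)
(3) = (d + 1)/(d - 2)
(4) = (r^2 + 3*r - 28)/(r^2 - 2*r - 3)
(5) = (j + 7)/(j + 2)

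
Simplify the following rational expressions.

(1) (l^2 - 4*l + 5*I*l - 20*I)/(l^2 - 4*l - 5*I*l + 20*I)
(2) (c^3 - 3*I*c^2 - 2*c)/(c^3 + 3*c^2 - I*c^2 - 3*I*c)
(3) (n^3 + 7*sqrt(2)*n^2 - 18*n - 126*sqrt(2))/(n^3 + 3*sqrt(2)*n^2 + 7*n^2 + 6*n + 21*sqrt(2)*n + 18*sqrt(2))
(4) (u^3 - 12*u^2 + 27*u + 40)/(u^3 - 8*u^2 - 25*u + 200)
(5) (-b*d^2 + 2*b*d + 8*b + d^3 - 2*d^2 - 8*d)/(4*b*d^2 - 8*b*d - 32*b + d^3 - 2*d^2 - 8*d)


(1) = (l + 5*I)/(l - 5*I)
(2) = (c - 2*I)/(c + 3)
(3) = (n^2 + 4*sqrt(2)*n - 42)/(n^2 + 7*n + 6)
(4) = (u + 1)/(u + 5)
(5) = (-b + d)/(4*b + d)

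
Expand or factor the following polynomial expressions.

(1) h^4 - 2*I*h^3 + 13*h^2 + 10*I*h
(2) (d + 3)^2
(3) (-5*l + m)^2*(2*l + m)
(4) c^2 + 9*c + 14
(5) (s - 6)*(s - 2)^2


(1) = h*(h - 5*I)*(h + I)*(h + 2*I)
(2) = d^2 + 6*d + 9
(3) = 50*l^3 + 5*l^2*m - 8*l*m^2 + m^3
(4) = (c + 2)*(c + 7)
(5) = s^3 - 10*s^2 + 28*s - 24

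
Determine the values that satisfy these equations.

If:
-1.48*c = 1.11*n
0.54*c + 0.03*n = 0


Then:
c = 0.00
n = 0.00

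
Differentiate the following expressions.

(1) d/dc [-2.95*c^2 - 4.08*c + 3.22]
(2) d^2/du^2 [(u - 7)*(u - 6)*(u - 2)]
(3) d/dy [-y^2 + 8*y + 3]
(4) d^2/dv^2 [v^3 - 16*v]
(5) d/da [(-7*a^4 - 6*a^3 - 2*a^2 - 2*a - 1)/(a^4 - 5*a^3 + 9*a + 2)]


(1) = -5.9*c - 4.08
(2) = 6*u - 30
(3) = 8 - 2*y
(4) = 6*v
(5) = (41*a^6 + 4*a^5 - 193*a^4 - 180*a^3 - 69*a^2 - 8*a + 5)/(a^8 - 10*a^7 + 25*a^6 + 18*a^5 - 86*a^4 - 20*a^3 + 81*a^2 + 36*a + 4)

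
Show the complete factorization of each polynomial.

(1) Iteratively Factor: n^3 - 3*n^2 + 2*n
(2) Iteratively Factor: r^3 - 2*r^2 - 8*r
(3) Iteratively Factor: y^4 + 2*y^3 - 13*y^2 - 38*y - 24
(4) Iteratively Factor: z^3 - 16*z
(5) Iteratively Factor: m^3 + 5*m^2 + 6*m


(1) = (n - 1)*(n^2 - 2*n) = (n - 2)*(n - 1)*(n)
(2) = (r + 2)*(r^2 - 4*r) = r*(r + 2)*(r - 4)
(3) = (y + 2)*(y^3 - 13*y - 12) = (y - 4)*(y + 2)*(y^2 + 4*y + 3) = (y - 4)*(y + 2)*(y + 3)*(y + 1)
(4) = (z - 4)*(z^2 + 4*z) = z*(z - 4)*(z + 4)
(5) = (m + 3)*(m^2 + 2*m) = (m + 2)*(m + 3)*(m)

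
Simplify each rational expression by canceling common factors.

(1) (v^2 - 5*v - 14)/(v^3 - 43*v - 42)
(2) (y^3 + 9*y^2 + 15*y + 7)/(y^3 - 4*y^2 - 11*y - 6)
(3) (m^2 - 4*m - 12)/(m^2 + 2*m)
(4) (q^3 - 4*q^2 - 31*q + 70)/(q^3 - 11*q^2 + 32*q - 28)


(1) = (v + 2)/(v^2 + 7*v + 6)
(2) = (y + 7)/(y - 6)
(3) = (m - 6)/m
(4) = (q + 5)/(q - 2)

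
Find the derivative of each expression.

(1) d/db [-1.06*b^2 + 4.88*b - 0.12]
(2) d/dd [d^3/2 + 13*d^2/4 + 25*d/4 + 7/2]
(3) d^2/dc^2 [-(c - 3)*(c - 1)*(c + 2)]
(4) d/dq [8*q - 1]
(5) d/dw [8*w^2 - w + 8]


(1) = 4.88 - 2.12*b
(2) = 3*d^2/2 + 13*d/2 + 25/4
(3) = 4 - 6*c
(4) = 8
(5) = 16*w - 1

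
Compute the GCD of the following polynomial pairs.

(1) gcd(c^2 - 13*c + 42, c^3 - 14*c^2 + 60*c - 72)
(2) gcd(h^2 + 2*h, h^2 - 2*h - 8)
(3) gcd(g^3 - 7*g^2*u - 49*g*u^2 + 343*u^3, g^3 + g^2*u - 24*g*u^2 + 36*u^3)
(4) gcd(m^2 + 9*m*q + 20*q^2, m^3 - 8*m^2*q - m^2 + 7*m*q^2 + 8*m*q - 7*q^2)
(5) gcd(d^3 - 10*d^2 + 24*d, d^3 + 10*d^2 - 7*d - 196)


(1) = gcd((c - 7)*(c - 6), (c - 6)^2*(c - 2)) = c - 6
(2) = h + 2
(3) = gcd((g - 7*u)^2*(g + 7*u), (g - 3*u)*(g - 2*u)*(g + 6*u)) = 1
(4) = gcd((m + 4*q)*(m + 5*q), (m - 1)*(m - 7*q)*(m - q)) = 1
(5) = gcd(d*(d - 6)*(d - 4), (d - 4)*(d + 7)^2) = d - 4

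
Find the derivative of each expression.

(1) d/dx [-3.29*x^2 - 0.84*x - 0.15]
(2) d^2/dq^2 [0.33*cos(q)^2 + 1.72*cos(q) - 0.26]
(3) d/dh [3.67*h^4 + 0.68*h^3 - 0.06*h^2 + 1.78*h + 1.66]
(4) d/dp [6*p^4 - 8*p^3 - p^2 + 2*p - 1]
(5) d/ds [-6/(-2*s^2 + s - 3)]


(1) = -6.58*x - 0.84
(2) = -1.72*cos(q) - 0.66*cos(2*q)
(3) = 14.68*h^3 + 2.04*h^2 - 0.12*h + 1.78
(4) = 24*p^3 - 24*p^2 - 2*p + 2
(5) = 6*(1 - 4*s)/(2*s^2 - s + 3)^2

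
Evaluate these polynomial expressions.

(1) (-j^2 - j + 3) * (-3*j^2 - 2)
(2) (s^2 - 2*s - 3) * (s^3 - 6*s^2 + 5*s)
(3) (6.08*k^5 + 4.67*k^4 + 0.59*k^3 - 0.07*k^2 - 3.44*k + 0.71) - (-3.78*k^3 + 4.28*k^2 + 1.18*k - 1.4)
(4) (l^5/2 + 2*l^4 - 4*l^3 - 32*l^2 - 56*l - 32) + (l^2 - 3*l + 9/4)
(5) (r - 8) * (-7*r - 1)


(1) = 3*j^4 + 3*j^3 - 7*j^2 + 2*j - 6
(2) = s^5 - 8*s^4 + 14*s^3 + 8*s^2 - 15*s
(3) = 6.08*k^5 + 4.67*k^4 + 4.37*k^3 - 4.35*k^2 - 4.62*k + 2.11
(4) = l^5/2 + 2*l^4 - 4*l^3 - 31*l^2 - 59*l - 119/4
(5) = -7*r^2 + 55*r + 8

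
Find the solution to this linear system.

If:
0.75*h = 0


Then:
h = 0.00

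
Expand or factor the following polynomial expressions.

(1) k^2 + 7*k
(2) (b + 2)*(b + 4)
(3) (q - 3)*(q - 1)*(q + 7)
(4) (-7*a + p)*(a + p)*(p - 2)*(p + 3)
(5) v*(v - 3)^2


(1) = k*(k + 7)
(2) = b^2 + 6*b + 8
(3) = q^3 + 3*q^2 - 25*q + 21
(4) = -7*a^2*p^2 - 7*a^2*p + 42*a^2 - 6*a*p^3 - 6*a*p^2 + 36*a*p + p^4 + p^3 - 6*p^2
(5) = v^3 - 6*v^2 + 9*v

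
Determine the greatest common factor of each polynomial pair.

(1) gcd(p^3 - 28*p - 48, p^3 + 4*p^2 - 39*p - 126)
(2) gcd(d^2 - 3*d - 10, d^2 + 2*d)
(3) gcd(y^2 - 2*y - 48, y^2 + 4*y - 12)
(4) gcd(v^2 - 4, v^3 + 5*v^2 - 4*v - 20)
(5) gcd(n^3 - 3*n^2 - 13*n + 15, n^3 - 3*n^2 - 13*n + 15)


(1) = gcd((p - 6)*(p + 2)*(p + 4), (p - 6)*(p + 3)*(p + 7)) = p - 6
(2) = d + 2
(3) = y + 6
(4) = gcd((v - 2)*(v + 2), (v - 2)*(v + 2)*(v + 5)) = v^2 - 4
(5) = n^3 - 3*n^2 - 13*n + 15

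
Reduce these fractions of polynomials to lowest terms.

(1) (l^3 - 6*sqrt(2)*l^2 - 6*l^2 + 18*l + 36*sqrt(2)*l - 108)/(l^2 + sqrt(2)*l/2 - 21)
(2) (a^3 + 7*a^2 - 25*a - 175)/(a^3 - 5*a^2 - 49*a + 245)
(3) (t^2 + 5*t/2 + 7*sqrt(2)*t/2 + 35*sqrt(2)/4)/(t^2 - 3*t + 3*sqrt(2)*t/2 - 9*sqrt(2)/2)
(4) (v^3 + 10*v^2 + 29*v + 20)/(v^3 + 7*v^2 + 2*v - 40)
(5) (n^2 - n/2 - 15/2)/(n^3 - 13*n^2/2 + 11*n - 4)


(1) = (2*l^2 + l*(-12 - 6*sqrt(2)) + 36*sqrt(2))/(2*l + 7*sqrt(2))
(2) = (a + 5)/(a - 7)
(3) = (8*t^2 + t*(20 + 28*sqrt(2)) + 70*sqrt(2))/(8*t^2 + t*(-24 + 12*sqrt(2)) - 36*sqrt(2))
(4) = (v + 1)/(v - 2)
(5) = (2*n^2 - n - 15)/(2*n^3 - 13*n^2 + 22*n - 8)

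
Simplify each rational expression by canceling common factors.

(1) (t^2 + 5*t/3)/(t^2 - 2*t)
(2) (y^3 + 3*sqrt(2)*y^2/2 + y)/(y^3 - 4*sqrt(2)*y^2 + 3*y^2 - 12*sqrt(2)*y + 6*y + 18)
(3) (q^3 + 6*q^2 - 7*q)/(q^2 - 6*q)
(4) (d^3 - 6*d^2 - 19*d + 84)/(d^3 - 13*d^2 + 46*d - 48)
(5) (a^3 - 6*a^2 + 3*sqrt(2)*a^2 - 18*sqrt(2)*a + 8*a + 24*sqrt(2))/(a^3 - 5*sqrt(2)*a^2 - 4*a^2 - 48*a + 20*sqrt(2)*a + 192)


(1) = (3*t + 5)/(3*t - 6)
(2) = (2*y^3 + 3*sqrt(2)*y^2 + 2*y)/(2*y^3 + y^2*(6 - 8*sqrt(2)) + y*(12 - 24*sqrt(2)) + 36)
(3) = (q^2 + 6*q - 7)/(q - 6)
(4) = (d^2 - 3*d - 28)/(d^2 - 10*d + 16)
(5) = (a - 2)/(a - 8*sqrt(2))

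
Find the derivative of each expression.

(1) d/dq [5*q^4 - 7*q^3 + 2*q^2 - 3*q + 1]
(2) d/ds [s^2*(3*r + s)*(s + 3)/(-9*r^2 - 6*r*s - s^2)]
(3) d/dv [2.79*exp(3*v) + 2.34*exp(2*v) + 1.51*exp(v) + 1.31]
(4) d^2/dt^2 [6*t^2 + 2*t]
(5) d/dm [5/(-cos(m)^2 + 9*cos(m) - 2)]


(1) = 20*q^3 - 21*q^2 + 4*q - 3
(2) = s*(-9*r*s - 18*r - 2*s^2 - 3*s)/(9*r^2 + 6*r*s + s^2)
(3) = (8.37*exp(2*v) + 4.68*exp(v) + 1.51)*exp(v)
(4) = 12
(5) = 5*(9 - 2*cos(m))*sin(m)/(cos(m)^2 - 9*cos(m) + 2)^2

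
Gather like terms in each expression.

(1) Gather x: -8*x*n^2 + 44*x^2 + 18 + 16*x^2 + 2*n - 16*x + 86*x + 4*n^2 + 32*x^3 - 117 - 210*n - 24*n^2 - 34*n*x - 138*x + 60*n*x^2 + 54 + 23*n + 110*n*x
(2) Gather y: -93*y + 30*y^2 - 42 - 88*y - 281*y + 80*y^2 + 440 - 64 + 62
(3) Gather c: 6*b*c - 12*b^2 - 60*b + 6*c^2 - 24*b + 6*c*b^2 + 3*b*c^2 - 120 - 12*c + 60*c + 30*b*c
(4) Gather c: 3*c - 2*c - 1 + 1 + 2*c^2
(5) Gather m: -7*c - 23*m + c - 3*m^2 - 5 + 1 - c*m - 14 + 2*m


(1) = -20*n^2 - 185*n + 32*x^3 + x^2*(60*n + 60) + x*(-8*n^2 + 76*n - 68) - 45
(2) = 110*y^2 - 462*y + 396
(3) = -12*b^2 - 84*b + c^2*(3*b + 6) + c*(6*b^2 + 36*b + 48) - 120
(4) = 2*c^2 + c
(5) = -6*c - 3*m^2 + m*(-c - 21) - 18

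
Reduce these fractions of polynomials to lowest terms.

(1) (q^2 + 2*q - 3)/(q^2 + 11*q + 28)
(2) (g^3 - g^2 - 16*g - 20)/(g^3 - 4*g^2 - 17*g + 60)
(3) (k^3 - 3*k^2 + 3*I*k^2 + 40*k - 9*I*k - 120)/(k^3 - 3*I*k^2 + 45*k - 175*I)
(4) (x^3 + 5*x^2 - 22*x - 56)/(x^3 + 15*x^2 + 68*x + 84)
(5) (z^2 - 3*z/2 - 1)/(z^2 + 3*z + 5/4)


(1) = (q^2 + 2*q - 3)/(q^2 + 11*q + 28)
(2) = (g^2 + 4*g + 4)/(g^2 + g - 12)
(3) = (k^2 + k*(-3 + 8*I) - 24*I)/(k^2 + 2*I*k + 35)
(4) = (x - 4)/(x + 6)
(5) = (2*z - 4)/(2*z + 5)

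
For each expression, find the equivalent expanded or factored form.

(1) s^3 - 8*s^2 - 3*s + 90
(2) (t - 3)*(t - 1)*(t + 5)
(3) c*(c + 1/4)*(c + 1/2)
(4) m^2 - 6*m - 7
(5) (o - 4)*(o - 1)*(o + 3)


(1) = (s - 6)*(s - 5)*(s + 3)
(2) = t^3 + t^2 - 17*t + 15
(3) = c^3 + 3*c^2/4 + c/8
(4) = (m - 7)*(m + 1)
(5) = o^3 - 2*o^2 - 11*o + 12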